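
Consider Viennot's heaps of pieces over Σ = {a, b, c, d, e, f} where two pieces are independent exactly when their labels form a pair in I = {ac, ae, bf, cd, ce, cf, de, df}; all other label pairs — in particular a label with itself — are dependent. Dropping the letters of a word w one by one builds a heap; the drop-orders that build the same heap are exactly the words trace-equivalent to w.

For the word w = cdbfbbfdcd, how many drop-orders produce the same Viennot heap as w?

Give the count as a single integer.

#0=c has no predecessor
#1=d has no predecessor
#2=b depends on [0:c, 1:d]
#3=f has no predecessor
#4=b depends on [2:b]
#5=b depends on [4:b]
#6=f depends on [3:f]
#7=d depends on [5:b]
#8=c depends on [5:b]
#9=d depends on [7:d]
sources: [0:c, 1:d, 3:f]
N(rest) = Σ N(rest − s) over sources s of rest; N(one piece) = 1:
  size 1 → [6]=1  [8]=1  [9]=1
  size 2 → [3,6]=1  [6,8]=2  [6,9]=2  [7,9]=1  [8,9]=2
  size 3 → [3,6,8]=3  [3,6,9]=3  [6,7,9]=3  [6,8,9]=6  [7,8,9]=3
  size 4 → [3,6,7,9]=6  [3,6,8,9]=12  [5,7,8,9]=3  [6,7,8,9]=12
  size 5 → [3,6,7,8,9]=30  [4,5,7,8,9]=3  [5,6,7,8,9]=15
  size 6 → [2,4,5,7,8,9]=3  [3,5,6,7,8,9]=45  [4,5,6,7,8,9]=18
  size 7 → [0,2,4,5,7,8,9]=3  [1,2,4,5,7,8,9]=3  [2,4,5,6,7,8,9]=21  [3,4,5,6,7,8,9]=63
  size 8 → [0,1,2,4,5,7,8,9]=6  [0,2,4,5,6,7,8,9]=24  [1,2,4,5,6,7,8,9]=24  [2,3,4,5,6,7,8,9]=84
  first=0(c) contributes 108
  first=1(d) contributes 108
  first=3(f) contributes 54
|[w]| = 270

270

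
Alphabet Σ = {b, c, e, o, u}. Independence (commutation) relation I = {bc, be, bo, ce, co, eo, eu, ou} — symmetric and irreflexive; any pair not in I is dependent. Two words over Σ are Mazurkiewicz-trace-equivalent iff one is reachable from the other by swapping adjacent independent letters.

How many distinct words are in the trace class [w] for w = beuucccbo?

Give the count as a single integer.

288

drop 0:b onto floor
drop 1:e onto floor
drop 2:u onto {0:b}
drop 3:u onto {2:u}
drop 4:c onto {3:u}
drop 5:c onto {4:c}
drop 6:c onto {5:c}
drop 7:b onto {3:u}
drop 8:o onto floor
ground layer = {0:b, 1:e, 8:o}
drop-orders for the pieces not yet dropped (sum over which currently-grounded one goes next):
  1 to go: {1} 1  {6} 1  {7} 1  {8} 1
  2 to go: {1,6} 2  {1,7} 2  {1,8} 2  {5,6} 1  {6,7} 2  {6,8} 2  {7,8} 2
  3 to go: {1,5,6} 3  {1,6,7} 6  {1,6,8} 6  {1,7,8} 6  {4,5,6} 1  {5,6,7} 3  {5,6,8} 3  {6,7,8} 6
  4 to go: {1,4,5,6} 4  {1,5,6,7} 12  {1,5,6,8} 12  {1,6,7,8} 24  {4,5,6,7} 4  {4,5,6,8} 4  {5,6,7,8} 12
  5 to go: {1,4,5,6,7} 20  {1,4,5,6,8} 20  {1,5,6,7,8} 60  {3,4,5,6,7} 4  {4,5,6,7,8} 20
  6 to go: {1,3,4,5,6,7} 24  {1,4,5,6,7,8} 120  {2,3,4,5,6,7} 4  {3,4,5,6,7,8} 24
  7 to go: {0,2,3,4,5,6,7} 4  {1,2,3,4,5,6,7} 28  {1,3,4,5,6,7,8} 168  {2,3,4,5,6,7,8} 28
  if 0:b drops first: 224 orders
  if 1:e drops first: 32 orders
  if 8:o drops first: 32 orders
heap linearizations: 288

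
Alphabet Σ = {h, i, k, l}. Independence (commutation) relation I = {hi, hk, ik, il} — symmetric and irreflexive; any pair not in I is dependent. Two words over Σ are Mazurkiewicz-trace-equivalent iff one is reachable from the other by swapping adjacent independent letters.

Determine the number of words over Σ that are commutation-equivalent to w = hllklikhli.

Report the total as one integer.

drop 0:h onto floor
drop 1:l onto {0:h}
drop 2:l onto {1:l}
drop 3:k onto {2:l}
drop 4:l onto {3:k}
drop 5:i onto floor
drop 6:k onto {4:l}
drop 7:h onto {4:l}
drop 8:l onto {6:k, 7:h}
drop 9:i onto {5:i}
ground layer = {0:h, 5:i}
drop-orders for the pieces not yet dropped (sum over which currently-grounded one goes next):
  1 to go: {8} 1  {9} 1
  2 to go: {5,9} 1  {6,8} 1  {7,8} 1  {8,9} 2
  3 to go: {5,8,9} 3  {6,7,8} 2  {6,8,9} 3  {7,8,9} 3
  4 to go: {4,6,7,8} 2  {5,6,8,9} 6  {5,7,8,9} 6  {6,7,8,9} 8
  5 to go: {3,4,6,7,8} 2  {4,6,7,8,9} 10  {5,6,7,8,9} 20
  6 to go: {2,3,4,6,7,8} 2  {3,4,6,7,8,9} 12  {4,5,6,7,8,9} 30
  7 to go: {1,2,3,4,6,7,8} 2  {2,3,4,6,7,8,9} 14  {3,4,5,6,7,8,9} 42
  8 to go: {0,1,2,3,4,6,7,8} 2  {1,2,3,4,6,7,8,9} 16  {2,3,4,5,6,7,8,9} 56
  if 0:h drops first: 72 orders
  if 5:i drops first: 18 orders
heap linearizations: 90

90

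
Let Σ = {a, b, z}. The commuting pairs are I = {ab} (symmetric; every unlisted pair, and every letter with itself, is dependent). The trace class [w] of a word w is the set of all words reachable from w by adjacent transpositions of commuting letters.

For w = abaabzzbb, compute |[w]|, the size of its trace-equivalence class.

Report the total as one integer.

10

piece 0:a — minimal
piece 1:b — minimal
piece 2:a rests on {0:a}
piece 3:a rests on {2:a}
piece 4:b rests on {1:b}
piece 5:z rests on {3:a, 4:b}
piece 6:z rests on {5:z}
piece 7:b rests on {6:z}
piece 8:b rests on {7:b}
minimal pieces: {0:a, 1:b}
ways to finish when only these pieces remain (= sum over removing one remaining piece with nothing left below it):
  1 left: {8}→1
  2 left: {7,8}→1
  3 left: {6,7,8}→1
  4 left: {5,6,7,8}→1
  5 left: {3,5,6,7,8}→1  {4,5,6,7,8}→1
  6 left: {1,4,5,6,7,8}→1  {2,3,5,6,7,8}→1  {3,4,5,6,7,8}→2
  7 left: {0,2,3,5,6,7,8}→1  {1,3,4,5,6,7,8}→3  {2,3,4,5,6,7,8}→3
  placing 0:a first → 6 extensions
  placing 1:b first → 4 extensions
total linear extensions = 10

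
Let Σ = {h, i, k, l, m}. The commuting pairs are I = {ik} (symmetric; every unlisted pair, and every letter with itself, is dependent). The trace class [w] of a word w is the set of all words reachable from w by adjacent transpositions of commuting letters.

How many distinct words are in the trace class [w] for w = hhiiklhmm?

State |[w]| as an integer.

0(h) covers ∅
1(h) covers 0:h
2(i) covers 1:h
3(i) covers 2:i
4(k) covers 1:h
5(l) covers 3:i, 4:k
6(h) covers 5:l
7(m) covers 6:h
8(m) covers 7:m
floor of heap: 0:h
completions by unplaced set U, small U first (add the entries for U minus each lowest piece of U):
  |U|=1: {8}:1
  |U|=2: {7,8}:1
  |U|=3: {6,7,8}:1
  |U|=4: {5,6,7,8}:1
  |U|=5: {3,5,6,7,8}:1  {4,5,6,7,8}:1
  |U|=6: {2,3,5,6,7,8}:1  {3,4,5,6,7,8}:2
  |U|=7: {2,3,4,5,6,7,8}:3
  start at 0(h): 3

3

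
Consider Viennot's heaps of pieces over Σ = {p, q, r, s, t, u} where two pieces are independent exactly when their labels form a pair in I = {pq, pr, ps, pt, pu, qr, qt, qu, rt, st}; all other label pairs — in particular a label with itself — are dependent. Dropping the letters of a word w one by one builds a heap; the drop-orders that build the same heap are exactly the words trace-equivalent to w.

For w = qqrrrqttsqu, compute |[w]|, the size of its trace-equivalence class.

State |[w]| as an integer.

drop 0:q onto floor
drop 1:q onto {0:q}
drop 2:r onto floor
drop 3:r onto {2:r}
drop 4:r onto {3:r}
drop 5:q onto {1:q}
drop 6:t onto floor
drop 7:t onto {6:t}
drop 8:s onto {4:r, 5:q}
drop 9:q onto {8:s}
drop 10:u onto {7:t, 8:s}
ground layer = {0:q, 2:r, 6:t}
drop-orders for the pieces not yet dropped (sum over which currently-grounded one goes next):
  1 to go: {9} 1  {10} 1
  2 to go: {7,10} 1  {9,10} 2
  3 to go: {6,7,10} 1  {7,9,10} 3  {8,9,10} 2
  4 to go: {4,8,9,10} 2  {5,8,9,10} 2  {6,7,9,10} 4  {7,8,9,10} 5
  5 to go: {1,5,8,9,10} 2  {3,4,8,9,10} 2  {4,5,8,9,10} 4  {4,7,8,9,10} 7  {5,7,8,9,10} 7  {6,7,8,9,10} 9
  6 to go: {0,1,5,8,9,10} 2  {1,4,5,8,9,10} 6  {1,5,7,8,9,10} 9  {2,3,4,8,9,10} 2  {3,4,5,8,9,10} 6  {3,4,7,8,9,10} 9  {4,5,7,8,9,10} 18  {4,6,7,8,9,10} 16  {5,6,7,8,9,10} 16
  7 to go: {0,1,4,5,8,9,10} 8  {0,1,5,7,8,9,10} 11  {1,3,4,5,8,9,10} 12  {1,4,5,7,8,9,10} 33  {1,5,6,7,8,9,10} 25  {2,3,4,5,8,9,10} 8  {2,3,4,7,8,9,10} 11  {3,4,5,7,8,9,10} 33  {3,4,6,7,8,9,10} 25  {4,5,6,7,8,9,10} 50
  8 to go: {0,1,3,4,5,8,9,10} 20  {0,1,4,5,7,8,9,10} 52  {0,1,5,6,7,8,9,10} 36  {1,2,3,4,5,8,9,10} 20  {1,3,4,5,7,8,9,10} 78  {1,4,5,6,7,8,9,10} 108  {2,3,4,5,7,8,9,10} 52  {2,3,4,6,7,8,9,10} 36  {3,4,5,6,7,8,9,10} 108
  9 to go: {0,1,2,3,4,5,8,9,10} 40  {0,1,3,4,5,7,8,9,10} 150  {0,1,4,5,6,7,8,9,10} 196  {1,2,3,4,5,7,8,9,10} 150  {1,3,4,5,6,7,8,9,10} 294  {2,3,4,5,6,7,8,9,10} 196
  if 0:q drops first: 640 orders
  if 2:r drops first: 640 orders
  if 6:t drops first: 340 orders
heap linearizations: 1620

1620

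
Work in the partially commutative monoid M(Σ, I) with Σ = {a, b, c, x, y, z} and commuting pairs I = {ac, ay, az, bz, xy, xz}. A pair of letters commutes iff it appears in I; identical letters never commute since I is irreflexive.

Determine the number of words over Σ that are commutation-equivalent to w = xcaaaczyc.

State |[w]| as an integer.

56

drop 0:x onto floor
drop 1:c onto {0:x}
drop 2:a onto {0:x}
drop 3:a onto {2:a}
drop 4:a onto {3:a}
drop 5:c onto {1:c}
drop 6:z onto {5:c}
drop 7:y onto {6:z}
drop 8:c onto {7:y}
ground layer = {0:x}
drop-orders for the pieces not yet dropped (sum over which currently-grounded one goes next):
  1 to go: {4} 1  {8} 1
  2 to go: {3,4} 1  {4,8} 2  {7,8} 1
  3 to go: {2,3,4} 1  {3,4,8} 3  {4,7,8} 3  {6,7,8} 1
  4 to go: {2,3,4,8} 4  {3,4,7,8} 6  {4,6,7,8} 4  {5,6,7,8} 1
  5 to go: {1,5,6,7,8} 1  {2,3,4,7,8} 10  {3,4,6,7,8} 10  {4,5,6,7,8} 5
  6 to go: {1,4,5,6,7,8} 6  {2,3,4,6,7,8} 20  {3,4,5,6,7,8} 15
  7 to go: {1,3,4,5,6,7,8} 21  {2,3,4,5,6,7,8} 35
  if 0:x drops first: 56 orders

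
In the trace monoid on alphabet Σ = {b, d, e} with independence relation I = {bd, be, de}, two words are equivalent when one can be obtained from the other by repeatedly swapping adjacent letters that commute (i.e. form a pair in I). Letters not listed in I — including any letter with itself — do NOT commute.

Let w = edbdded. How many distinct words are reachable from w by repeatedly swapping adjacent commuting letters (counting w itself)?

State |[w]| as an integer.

105

#0=e has no predecessor
#1=d has no predecessor
#2=b has no predecessor
#3=d depends on [1:d]
#4=d depends on [3:d]
#5=e depends on [0:e]
#6=d depends on [4:d]
sources: [0:e, 1:d, 2:b]
N(rest) = Σ N(rest − s) over sources s of rest; N(one piece) = 1:
  size 1 → [2]=1  [5]=1  [6]=1
  size 2 → [0,5]=1  [2,5]=2  [2,6]=2  [4,6]=1  [5,6]=2
  size 3 → [0,2,5]=3  [0,5,6]=3  [2,4,6]=3  [2,5,6]=6  [3,4,6]=1  [4,5,6]=3
  size 4 → [0,2,5,6]=12  [0,4,5,6]=6  [1,3,4,6]=1  [2,3,4,6]=4  [2,4,5,6]=12  [3,4,5,6]=4
  size 5 → [0,2,4,5,6]=30  [0,3,4,5,6]=10  [1,2,3,4,6]=5  [1,3,4,5,6]=5  [2,3,4,5,6]=20
  first=0(e) contributes 30
  first=1(d) contributes 60
  first=2(b) contributes 15
|[w]| = 105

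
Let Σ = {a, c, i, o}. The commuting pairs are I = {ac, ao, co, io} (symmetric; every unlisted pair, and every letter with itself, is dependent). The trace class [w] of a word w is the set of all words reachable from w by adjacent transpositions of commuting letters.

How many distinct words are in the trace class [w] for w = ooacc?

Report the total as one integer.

30

#0=o has no predecessor
#1=o depends on [0:o]
#2=a has no predecessor
#3=c has no predecessor
#4=c depends on [3:c]
sources: [0:o, 2:a, 3:c]
N(rest) = Σ N(rest − s) over sources s of rest; N(one piece) = 1:
  size 1 → [1]=1  [2]=1  [4]=1
  size 2 → [0,1]=1  [1,2]=2  [1,4]=2  [2,4]=2  [3,4]=1
  size 3 → [0,1,2]=3  [0,1,4]=3  [1,2,4]=6  [1,3,4]=3  [2,3,4]=3
  first=0(o) contributes 12
  first=2(a) contributes 6
  first=3(c) contributes 12
|[w]| = 30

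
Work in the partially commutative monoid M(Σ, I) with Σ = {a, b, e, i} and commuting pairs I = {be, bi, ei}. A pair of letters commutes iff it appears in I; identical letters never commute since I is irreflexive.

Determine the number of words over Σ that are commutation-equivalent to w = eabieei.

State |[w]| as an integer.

0(e) covers ∅
1(a) covers 0:e
2(b) covers 1:a
3(i) covers 1:a
4(e) covers 1:a
5(e) covers 4:e
6(i) covers 3:i
floor of heap: 0:e
completions by unplaced set U, small U first (add the entries for U minus each lowest piece of U):
  |U|=1: {2}:1  {5}:1  {6}:1
  |U|=2: {2,5}:2  {2,6}:2  {3,6}:1  {4,5}:1  {5,6}:2
  |U|=3: {2,3,6}:3  {2,4,5}:3  {2,5,6}:6  {3,5,6}:3  {4,5,6}:3
  |U|=4: {2,3,5,6}:12  {2,4,5,6}:12  {3,4,5,6}:6
  |U|=5: {2,3,4,5,6}:30
  start at 0(e): 30

30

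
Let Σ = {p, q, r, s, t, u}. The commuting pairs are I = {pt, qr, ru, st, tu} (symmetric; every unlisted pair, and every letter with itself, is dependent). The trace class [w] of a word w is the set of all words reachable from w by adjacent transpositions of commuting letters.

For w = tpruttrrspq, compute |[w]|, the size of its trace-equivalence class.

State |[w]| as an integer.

0(t) covers ∅
1(p) covers ∅
2(r) covers 0:t, 1:p
3(u) covers 1:p
4(t) covers 2:r
5(t) covers 4:t
6(r) covers 5:t
7(r) covers 6:r
8(s) covers 3:u, 7:r
9(p) covers 8:s
10(q) covers 9:p
floor of heap: 0:t, 1:p
completions by unplaced set U, small U first (add the entries for U minus each lowest piece of U):
  |U|=1: {10}:1
  |U|=2: {9,10}:1
  |U|=3: {8,9,10}:1
  |U|=4: {3,8,9,10}:1  {7,8,9,10}:1
  |U|=5: {3,7,8,9,10}:2  {6,7,8,9,10}:1
  |U|=6: {3,6,7,8,9,10}:3  {5,6,7,8,9,10}:1
  |U|=7: {3,5,6,7,8,9,10}:4  {4,5,6,7,8,9,10}:1
  |U|=8: {2,4,5,6,7,8,9,10}:1  {3,4,5,6,7,8,9,10}:5
  |U|=9: {0,2,4,5,6,7,8,9,10}:1  {2,3,4,5,6,7,8,9,10}:6
  start at 0(t): 6
  start at 1(p): 7
sum over floor = 13

13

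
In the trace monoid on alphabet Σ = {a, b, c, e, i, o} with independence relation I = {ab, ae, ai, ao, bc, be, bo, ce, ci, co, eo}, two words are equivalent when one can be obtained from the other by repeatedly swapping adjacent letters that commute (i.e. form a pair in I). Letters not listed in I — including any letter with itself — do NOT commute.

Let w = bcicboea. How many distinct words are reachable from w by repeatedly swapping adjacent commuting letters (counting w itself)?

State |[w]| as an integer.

0(b) covers ∅
1(c) covers ∅
2(i) covers 0:b
3(c) covers 1:c
4(b) covers 2:i
5(o) covers 2:i
6(e) covers 2:i
7(a) covers 3:c
floor of heap: 0:b, 1:c
completions by unplaced set U, small U first (add the entries for U minus each lowest piece of U):
  |U|=1: {4}:1  {5}:1  {6}:1  {7}:1
  |U|=2: {3,7}:1  {4,5}:2  {4,6}:2  {4,7}:2  {5,6}:2  {5,7}:2  {6,7}:2
  |U|=3: {1,3,7}:1  {3,4,7}:3  {3,5,7}:3  {3,6,7}:3  {4,5,6}:6  {4,5,7}:6  {4,6,7}:6  {5,6,7}:6
  |U|=4: {1,3,4,7}:4  {1,3,5,7}:4  {1,3,6,7}:4  {2,4,5,6}:6  {3,4,5,7}:12  {3,4,6,7}:12  {3,5,6,7}:12  {4,5,6,7}:24
  |U|=5: {0,2,4,5,6}:6  {1,3,4,5,7}:20  {1,3,4,6,7}:20  {1,3,5,6,7}:20  {2,4,5,6,7}:30  {3,4,5,6,7}:60
  |U|=6: {0,2,4,5,6,7}:36  {1,3,4,5,6,7}:120  {2,3,4,5,6,7}:90
  start at 0(b): 210
  start at 1(c): 126
sum over floor = 336

336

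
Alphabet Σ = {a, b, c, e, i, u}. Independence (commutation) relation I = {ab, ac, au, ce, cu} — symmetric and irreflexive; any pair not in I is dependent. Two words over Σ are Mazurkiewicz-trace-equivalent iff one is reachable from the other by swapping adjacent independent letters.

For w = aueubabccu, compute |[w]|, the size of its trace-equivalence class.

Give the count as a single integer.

piece 0:a — minimal
piece 1:u — minimal
piece 2:e rests on {0:a, 1:u}
piece 3:u rests on {2:e}
piece 4:b rests on {3:u}
piece 5:a rests on {2:e}
piece 6:b rests on {4:b}
piece 7:c rests on {6:b}
piece 8:c rests on {7:c}
piece 9:u rests on {6:b}
minimal pieces: {0:a, 1:u}
ways to finish when only these pieces remain (= sum over removing one remaining piece with nothing left below it):
  1 left: {5}→1  {8}→1  {9}→1
  2 left: {5,8}→2  {5,9}→2  {7,8}→1  {8,9}→2
  3 left: {5,7,8}→3  {5,8,9}→6  {7,8,9}→3
  4 left: {5,7,8,9}→12  {6,7,8,9}→3
  5 left: {4,6,7,8,9}→3  {5,6,7,8,9}→15
  6 left: {3,4,6,7,8,9}→3  {4,5,6,7,8,9}→18
  7 left: {3,4,5,6,7,8,9}→21
  8 left: {2,3,4,5,6,7,8,9}→21
  placing 0:a first → 21 extensions
  placing 1:u first → 21 extensions
total linear extensions = 42

42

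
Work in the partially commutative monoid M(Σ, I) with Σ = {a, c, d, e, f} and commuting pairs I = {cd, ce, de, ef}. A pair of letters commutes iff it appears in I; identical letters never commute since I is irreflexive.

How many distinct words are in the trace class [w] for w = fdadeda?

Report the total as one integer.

3

drop 0:f onto floor
drop 1:d onto {0:f}
drop 2:a onto {1:d}
drop 3:d onto {2:a}
drop 4:e onto {2:a}
drop 5:d onto {3:d}
drop 6:a onto {4:e, 5:d}
ground layer = {0:f}
drop-orders for the pieces not yet dropped (sum over which currently-grounded one goes next):
  1 to go: {6} 1
  2 to go: {4,6} 1  {5,6} 1
  3 to go: {3,5,6} 1  {4,5,6} 2
  4 to go: {3,4,5,6} 3
  5 to go: {2,3,4,5,6} 3
  if 0:f drops first: 3 orders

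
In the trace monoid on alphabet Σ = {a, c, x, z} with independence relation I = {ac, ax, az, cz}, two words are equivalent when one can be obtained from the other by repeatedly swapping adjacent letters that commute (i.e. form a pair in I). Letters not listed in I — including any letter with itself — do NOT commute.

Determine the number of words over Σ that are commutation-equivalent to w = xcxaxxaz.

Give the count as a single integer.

28

#0=x has no predecessor
#1=c depends on [0:x]
#2=x depends on [1:c]
#3=a has no predecessor
#4=x depends on [2:x]
#5=x depends on [4:x]
#6=a depends on [3:a]
#7=z depends on [5:x]
sources: [0:x, 3:a]
N(rest) = Σ N(rest − s) over sources s of rest; N(one piece) = 1:
  size 1 → [6]=1  [7]=1
  size 2 → [3,6]=1  [5,7]=1  [6,7]=2
  size 3 → [3,6,7]=3  [4,5,7]=1  [5,6,7]=3
  size 4 → [2,4,5,7]=1  [3,5,6,7]=6  [4,5,6,7]=4
  size 5 → [1,2,4,5,7]=1  [2,4,5,6,7]=5  [3,4,5,6,7]=10
  size 6 → [0,1,2,4,5,7]=1  [1,2,4,5,6,7]=6  [2,3,4,5,6,7]=15
  first=0(x) contributes 21
  first=3(a) contributes 7
|[w]| = 28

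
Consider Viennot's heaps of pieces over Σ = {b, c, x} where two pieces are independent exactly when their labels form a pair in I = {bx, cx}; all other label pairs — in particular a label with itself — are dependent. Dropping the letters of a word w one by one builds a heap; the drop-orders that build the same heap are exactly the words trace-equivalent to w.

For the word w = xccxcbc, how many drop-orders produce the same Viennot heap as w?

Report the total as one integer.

0(x) covers ∅
1(c) covers ∅
2(c) covers 1:c
3(x) covers 0:x
4(c) covers 2:c
5(b) covers 4:c
6(c) covers 5:b
floor of heap: 0:x, 1:c
completions by unplaced set U, small U first (add the entries for U minus each lowest piece of U):
  |U|=1: {3}:1  {6}:1
  |U|=2: {0,3}:1  {3,6}:2  {5,6}:1
  |U|=3: {0,3,6}:3  {3,5,6}:3  {4,5,6}:1
  |U|=4: {0,3,5,6}:6  {2,4,5,6}:1  {3,4,5,6}:4
  |U|=5: {0,3,4,5,6}:10  {1,2,4,5,6}:1  {2,3,4,5,6}:5
  start at 0(x): 6
  start at 1(c): 15
sum over floor = 21

21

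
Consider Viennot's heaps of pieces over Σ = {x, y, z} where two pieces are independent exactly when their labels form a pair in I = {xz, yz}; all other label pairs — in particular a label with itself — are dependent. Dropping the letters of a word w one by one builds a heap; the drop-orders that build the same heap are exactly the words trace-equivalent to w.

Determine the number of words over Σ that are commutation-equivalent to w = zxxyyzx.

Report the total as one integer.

#0=z has no predecessor
#1=x has no predecessor
#2=x depends on [1:x]
#3=y depends on [2:x]
#4=y depends on [3:y]
#5=z depends on [0:z]
#6=x depends on [4:y]
sources: [0:z, 1:x]
N(rest) = Σ N(rest − s) over sources s of rest; N(one piece) = 1:
  size 1 → [5]=1  [6]=1
  size 2 → [0,5]=1  [4,6]=1  [5,6]=2
  size 3 → [0,5,6]=3  [3,4,6]=1  [4,5,6]=3
  size 4 → [0,4,5,6]=6  [2,3,4,6]=1  [3,4,5,6]=4
  size 5 → [0,3,4,5,6]=10  [1,2,3,4,6]=1  [2,3,4,5,6]=5
  first=0(z) contributes 6
  first=1(x) contributes 15
|[w]| = 21

21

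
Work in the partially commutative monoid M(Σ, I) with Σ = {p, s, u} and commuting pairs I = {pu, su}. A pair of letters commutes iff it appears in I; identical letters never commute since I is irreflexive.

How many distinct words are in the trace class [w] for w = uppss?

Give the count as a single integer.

5

drop 0:u onto floor
drop 1:p onto floor
drop 2:p onto {1:p}
drop 3:s onto {2:p}
drop 4:s onto {3:s}
ground layer = {0:u, 1:p}
drop-orders for the pieces not yet dropped (sum over which currently-grounded one goes next):
  1 to go: {0} 1  {4} 1
  2 to go: {0,4} 2  {3,4} 1
  3 to go: {0,3,4} 3  {2,3,4} 1
  if 0:u drops first: 1 orders
  if 1:p drops first: 4 orders
heap linearizations: 5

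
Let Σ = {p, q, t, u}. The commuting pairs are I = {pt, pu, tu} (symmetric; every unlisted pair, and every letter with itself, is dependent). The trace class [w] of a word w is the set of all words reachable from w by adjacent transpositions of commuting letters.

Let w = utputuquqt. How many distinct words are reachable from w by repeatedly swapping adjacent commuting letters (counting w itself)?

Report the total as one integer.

0(u) covers ∅
1(t) covers ∅
2(p) covers ∅
3(u) covers 0:u
4(t) covers 1:t
5(u) covers 3:u
6(q) covers 2:p, 4:t, 5:u
7(u) covers 6:q
8(q) covers 7:u
9(t) covers 8:q
floor of heap: 0:u, 1:t, 2:p
completions by unplaced set U, small U first (add the entries for U minus each lowest piece of U):
  |U|=1: {9}:1
  |U|=2: {8,9}:1
  |U|=3: {7,8,9}:1
  |U|=4: {6,7,8,9}:1
  |U|=5: {2,6,7,8,9}:1  {4,6,7,8,9}:1  {5,6,7,8,9}:1
  |U|=6: {1,4,6,7,8,9}:1  {2,4,6,7,8,9}:2  {2,5,6,7,8,9}:2  {3,5,6,7,8,9}:1  {4,5,6,7,8,9}:2
  |U|=7: {0,3,5,6,7,8,9}:1  {1,2,4,6,7,8,9}:3  {1,4,5,6,7,8,9}:3  {2,3,5,6,7,8,9}:3  {2,4,5,6,7,8,9}:6  {3,4,5,6,7,8,9}:3
  |U|=8: {0,2,3,5,6,7,8,9}:4  {0,3,4,5,6,7,8,9}:4  {1,2,4,5,6,7,8,9}:12  {1,3,4,5,6,7,8,9}:6  {2,3,4,5,6,7,8,9}:12
  start at 0(u): 30
  start at 1(t): 20
  start at 2(p): 10
sum over floor = 60

60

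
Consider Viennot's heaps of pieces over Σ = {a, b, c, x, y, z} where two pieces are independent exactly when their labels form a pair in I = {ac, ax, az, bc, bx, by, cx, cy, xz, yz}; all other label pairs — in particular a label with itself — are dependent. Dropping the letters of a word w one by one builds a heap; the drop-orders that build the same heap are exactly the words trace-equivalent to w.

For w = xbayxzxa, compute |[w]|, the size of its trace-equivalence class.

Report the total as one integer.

#0=x has no predecessor
#1=b has no predecessor
#2=a depends on [1:b]
#3=y depends on [0:x, 2:a]
#4=x depends on [3:y]
#5=z depends on [1:b]
#6=x depends on [4:x]
#7=a depends on [3:y]
sources: [0:x, 1:b]
N(rest) = Σ N(rest − s) over sources s of rest; N(one piece) = 1:
  size 1 → [5]=1  [6]=1  [7]=1
  size 2 → [4,6]=1  [5,6]=2  [5,7]=2  [6,7]=2
  size 3 → [4,5,6]=3  [4,6,7]=3  [5,6,7]=6
  size 4 → [3,4,6,7]=3  [4,5,6,7]=12
  size 5 → [0,3,4,6,7]=3  [2,3,4,6,7]=3  [3,4,5,6,7]=15
  size 6 → [0,2,3,4,6,7]=6  [0,3,4,5,6,7]=18  [2,3,4,5,6,7]=18
  first=0(x) contributes 18
  first=1(b) contributes 42
|[w]| = 60

60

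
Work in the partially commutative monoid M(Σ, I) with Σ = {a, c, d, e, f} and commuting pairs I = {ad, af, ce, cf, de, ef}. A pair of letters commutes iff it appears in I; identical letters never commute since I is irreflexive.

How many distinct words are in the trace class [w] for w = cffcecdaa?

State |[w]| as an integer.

drop 0:c onto floor
drop 1:f onto floor
drop 2:f onto {1:f}
drop 3:c onto {0:c}
drop 4:e onto floor
drop 5:c onto {3:c}
drop 6:d onto {2:f, 5:c}
drop 7:a onto {4:e, 5:c}
drop 8:a onto {7:a}
ground layer = {0:c, 1:f, 4:e}
drop-orders for the pieces not yet dropped (sum over which currently-grounded one goes next):
  1 to go: {6} 1  {8} 1
  2 to go: {2,6} 1  {6,8} 2  {7,8} 1
  3 to go: {1,2,6} 1  {2,6,8} 3  {4,7,8} 1  {6,7,8} 3
  4 to go: {1,2,6,8} 4  {2,6,7,8} 6  {4,6,7,8} 4  {5,6,7,8} 3
  5 to go: {1,2,6,7,8} 10  {2,4,6,7,8} 10  {2,5,6,7,8} 9  {3,5,6,7,8} 3  {4,5,6,7,8} 7
  6 to go: {0,3,5,6,7,8} 3  {1,2,4,6,7,8} 20  {1,2,5,6,7,8} 19  {2,3,5,6,7,8} 12  {2,4,5,6,7,8} 26  {3,4,5,6,7,8} 10
  7 to go: {0,2,3,5,6,7,8} 15  {0,3,4,5,6,7,8} 13  {1,2,3,5,6,7,8} 31  {1,2,4,5,6,7,8} 65  {2,3,4,5,6,7,8} 48
  if 0:c drops first: 144 orders
  if 1:f drops first: 76 orders
  if 4:e drops first: 46 orders
heap linearizations: 266

266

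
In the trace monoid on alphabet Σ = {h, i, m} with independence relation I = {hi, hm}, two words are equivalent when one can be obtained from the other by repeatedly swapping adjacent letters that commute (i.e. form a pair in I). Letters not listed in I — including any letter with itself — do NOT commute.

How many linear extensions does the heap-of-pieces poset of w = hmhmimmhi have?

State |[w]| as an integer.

84

piece 0:h — minimal
piece 1:m — minimal
piece 2:h rests on {0:h}
piece 3:m rests on {1:m}
piece 4:i rests on {3:m}
piece 5:m rests on {4:i}
piece 6:m rests on {5:m}
piece 7:h rests on {2:h}
piece 8:i rests on {6:m}
minimal pieces: {0:h, 1:m}
ways to finish when only these pieces remain (= sum over removing one remaining piece with nothing left below it):
  1 left: {7}→1  {8}→1
  2 left: {2,7}→1  {6,8}→1  {7,8}→2
  3 left: {0,2,7}→1  {2,7,8}→3  {5,6,8}→1  {6,7,8}→3
  4 left: {0,2,7,8}→4  {2,6,7,8}→6  {4,5,6,8}→1  {5,6,7,8}→4
  5 left: {0,2,6,7,8}→10  {2,5,6,7,8}→10  {3,4,5,6,8}→1  {4,5,6,7,8}→5
  6 left: {0,2,5,6,7,8}→20  {1,3,4,5,6,8}→1  {2,4,5,6,7,8}→15  {3,4,5,6,7,8}→6
  7 left: {0,2,4,5,6,7,8}→35  {1,3,4,5,6,7,8}→7  {2,3,4,5,6,7,8}→21
  placing 0:h first → 28 extensions
  placing 1:m first → 56 extensions
total linear extensions = 84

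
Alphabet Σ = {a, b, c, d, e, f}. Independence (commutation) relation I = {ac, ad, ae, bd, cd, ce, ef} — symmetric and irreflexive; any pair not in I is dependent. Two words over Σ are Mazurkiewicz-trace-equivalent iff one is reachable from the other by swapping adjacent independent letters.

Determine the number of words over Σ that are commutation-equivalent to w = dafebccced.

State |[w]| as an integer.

#0=d has no predecessor
#1=a has no predecessor
#2=f depends on [0:d, 1:a]
#3=e depends on [0:d]
#4=b depends on [2:f, 3:e]
#5=c depends on [4:b]
#6=c depends on [5:c]
#7=c depends on [6:c]
#8=e depends on [4:b]
#9=d depends on [8:e]
sources: [0:d, 1:a]
N(rest) = Σ N(rest − s) over sources s of rest; N(one piece) = 1:
  size 1 → [7]=1  [9]=1
  size 2 → [6,7]=1  [7,9]=2  [8,9]=1
  size 3 → [5,6,7]=1  [6,7,9]=3  [7,8,9]=3
  size 4 → [5,6,7,9]=4  [6,7,8,9]=6
  size 5 → [5,6,7,8,9]=10
  size 6 → [4,5,6,7,8,9]=10
  size 7 → [2,4,5,6,7,8,9]=10  [3,4,5,6,7,8,9]=10
  size 8 → [1,2,4,5,6,7,8,9]=10  [2,3,4,5,6,7,8,9]=20
  first=0(d) contributes 30
  first=1(a) contributes 20
|[w]| = 50

50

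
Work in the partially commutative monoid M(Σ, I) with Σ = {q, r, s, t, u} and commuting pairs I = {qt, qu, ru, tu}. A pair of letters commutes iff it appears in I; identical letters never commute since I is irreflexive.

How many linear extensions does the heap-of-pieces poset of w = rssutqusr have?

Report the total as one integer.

12

piece 0:r — minimal
piece 1:s rests on {0:r}
piece 2:s rests on {1:s}
piece 3:u rests on {2:s}
piece 4:t rests on {2:s}
piece 5:q rests on {2:s}
piece 6:u rests on {3:u}
piece 7:s rests on {4:t, 5:q, 6:u}
piece 8:r rests on {7:s}
minimal pieces: {0:r}
ways to finish when only these pieces remain (= sum over removing one remaining piece with nothing left below it):
  1 left: {8}→1
  2 left: {7,8}→1
  3 left: {4,7,8}→1  {5,7,8}→1  {6,7,8}→1
  4 left: {3,6,7,8}→1  {4,5,7,8}→2  {4,6,7,8}→2  {5,6,7,8}→2
  5 left: {3,4,6,7,8}→3  {3,5,6,7,8}→3  {4,5,6,7,8}→6
  6 left: {3,4,5,6,7,8}→12
  7 left: {2,3,4,5,6,7,8}→12
  placing 0:r first → 12 extensions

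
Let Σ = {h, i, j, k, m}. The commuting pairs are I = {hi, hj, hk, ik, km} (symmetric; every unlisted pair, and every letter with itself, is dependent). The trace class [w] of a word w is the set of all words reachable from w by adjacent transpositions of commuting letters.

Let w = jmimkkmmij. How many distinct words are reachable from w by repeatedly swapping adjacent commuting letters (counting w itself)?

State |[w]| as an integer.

0(j) covers ∅
1(m) covers 0:j
2(i) covers 1:m
3(m) covers 2:i
4(k) covers 0:j
5(k) covers 4:k
6(m) covers 3:m
7(m) covers 6:m
8(i) covers 7:m
9(j) covers 5:k, 8:i
floor of heap: 0:j
completions by unplaced set U, small U first (add the entries for U minus each lowest piece of U):
  |U|=1: {9}:1
  |U|=2: {5,9}:1  {8,9}:1
  |U|=3: {4,5,9}:1  {5,8,9}:2  {7,8,9}:1
  |U|=4: {4,5,8,9}:3  {5,7,8,9}:3  {6,7,8,9}:1
  |U|=5: {3,6,7,8,9}:1  {4,5,7,8,9}:6  {5,6,7,8,9}:4
  |U|=6: {2,3,6,7,8,9}:1  {3,5,6,7,8,9}:5  {4,5,6,7,8,9}:10
  |U|=7: {1,2,3,6,7,8,9}:1  {2,3,5,6,7,8,9}:6  {3,4,5,6,7,8,9}:15
  |U|=8: {1,2,3,5,6,7,8,9}:7  {2,3,4,5,6,7,8,9}:21
  start at 0(j): 28

28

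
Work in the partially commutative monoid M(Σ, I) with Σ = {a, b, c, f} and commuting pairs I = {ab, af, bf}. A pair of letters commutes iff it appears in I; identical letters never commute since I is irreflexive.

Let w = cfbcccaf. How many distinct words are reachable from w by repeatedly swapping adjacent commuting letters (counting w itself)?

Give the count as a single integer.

4

drop 0:c onto floor
drop 1:f onto {0:c}
drop 2:b onto {0:c}
drop 3:c onto {1:f, 2:b}
drop 4:c onto {3:c}
drop 5:c onto {4:c}
drop 6:a onto {5:c}
drop 7:f onto {5:c}
ground layer = {0:c}
drop-orders for the pieces not yet dropped (sum over which currently-grounded one goes next):
  1 to go: {6} 1  {7} 1
  2 to go: {6,7} 2
  3 to go: {5,6,7} 2
  4 to go: {4,5,6,7} 2
  5 to go: {3,4,5,6,7} 2
  6 to go: {1,3,4,5,6,7} 2  {2,3,4,5,6,7} 2
  if 0:c drops first: 4 orders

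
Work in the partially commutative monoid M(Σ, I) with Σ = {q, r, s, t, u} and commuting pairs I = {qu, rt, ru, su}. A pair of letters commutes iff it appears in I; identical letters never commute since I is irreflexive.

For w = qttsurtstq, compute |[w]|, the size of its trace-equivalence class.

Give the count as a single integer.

5

drop 0:q onto floor
drop 1:t onto {0:q}
drop 2:t onto {1:t}
drop 3:s onto {2:t}
drop 4:u onto {2:t}
drop 5:r onto {3:s}
drop 6:t onto {3:s, 4:u}
drop 7:s onto {5:r, 6:t}
drop 8:t onto {7:s}
drop 9:q onto {8:t}
ground layer = {0:q}
drop-orders for the pieces not yet dropped (sum over which currently-grounded one goes next):
  1 to go: {9} 1
  2 to go: {8,9} 1
  3 to go: {7,8,9} 1
  4 to go: {5,7,8,9} 1  {6,7,8,9} 1
  5 to go: {4,6,7,8,9} 1  {5,6,7,8,9} 2
  6 to go: {3,5,6,7,8,9} 2  {4,5,6,7,8,9} 3
  7 to go: {3,4,5,6,7,8,9} 5
  8 to go: {2,3,4,5,6,7,8,9} 5
  if 0:q drops first: 5 orders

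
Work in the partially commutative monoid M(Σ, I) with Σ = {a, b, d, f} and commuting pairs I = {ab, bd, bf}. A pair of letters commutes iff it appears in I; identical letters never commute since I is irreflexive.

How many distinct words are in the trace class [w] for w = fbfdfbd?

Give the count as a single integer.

21

0(f) covers ∅
1(b) covers ∅
2(f) covers 0:f
3(d) covers 2:f
4(f) covers 3:d
5(b) covers 1:b
6(d) covers 4:f
floor of heap: 0:f, 1:b
completions by unplaced set U, small U first (add the entries for U minus each lowest piece of U):
  |U|=1: {5}:1  {6}:1
  |U|=2: {1,5}:1  {4,6}:1  {5,6}:2
  |U|=3: {1,5,6}:3  {3,4,6}:1  {4,5,6}:3
  |U|=4: {1,4,5,6}:6  {2,3,4,6}:1  {3,4,5,6}:4
  |U|=5: {0,2,3,4,6}:1  {1,3,4,5,6}:10  {2,3,4,5,6}:5
  start at 0(f): 15
  start at 1(b): 6
sum over floor = 21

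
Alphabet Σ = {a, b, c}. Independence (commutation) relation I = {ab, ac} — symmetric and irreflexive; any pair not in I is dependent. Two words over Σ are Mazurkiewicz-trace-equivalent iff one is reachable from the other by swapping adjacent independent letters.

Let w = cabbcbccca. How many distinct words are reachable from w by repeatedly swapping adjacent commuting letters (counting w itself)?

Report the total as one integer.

#0=c has no predecessor
#1=a has no predecessor
#2=b depends on [0:c]
#3=b depends on [2:b]
#4=c depends on [3:b]
#5=b depends on [4:c]
#6=c depends on [5:b]
#7=c depends on [6:c]
#8=c depends on [7:c]
#9=a depends on [1:a]
sources: [0:c, 1:a]
N(rest) = Σ N(rest − s) over sources s of rest; N(one piece) = 1:
  size 1 → [8]=1  [9]=1
  size 2 → [1,9]=1  [7,8]=1  [8,9]=2
  size 3 → [1,8,9]=3  [6,7,8]=1  [7,8,9]=3
  size 4 → [1,7,8,9]=6  [5,6,7,8]=1  [6,7,8,9]=4
  size 5 → [1,6,7,8,9]=10  [4,5,6,7,8]=1  [5,6,7,8,9]=5
  size 6 → [1,5,6,7,8,9]=15  [3,4,5,6,7,8]=1  [4,5,6,7,8,9]=6
  size 7 → [1,4,5,6,7,8,9]=21  [2,3,4,5,6,7,8]=1  [3,4,5,6,7,8,9]=7
  size 8 → [0,2,3,4,5,6,7,8]=1  [1,3,4,5,6,7,8,9]=28  [2,3,4,5,6,7,8,9]=8
  first=0(c) contributes 36
  first=1(a) contributes 9
|[w]| = 45

45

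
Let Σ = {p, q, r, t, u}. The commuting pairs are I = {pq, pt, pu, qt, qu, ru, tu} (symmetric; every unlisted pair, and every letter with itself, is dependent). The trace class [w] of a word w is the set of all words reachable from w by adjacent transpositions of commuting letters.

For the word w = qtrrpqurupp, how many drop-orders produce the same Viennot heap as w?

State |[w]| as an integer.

0(q) covers ∅
1(t) covers ∅
2(r) covers 0:q, 1:t
3(r) covers 2:r
4(p) covers 3:r
5(q) covers 3:r
6(u) covers ∅
7(r) covers 4:p, 5:q
8(u) covers 6:u
9(p) covers 7:r
10(p) covers 9:p
floor of heap: 0:q, 1:t, 6:u
completions by unplaced set U, small U first (add the entries for U minus each lowest piece of U):
  |U|=1: {8}:1  {10}:1
  |U|=2: {6,8}:1  {8,10}:2  {9,10}:1
  |U|=3: {6,8,10}:3  {7,9,10}:1  {8,9,10}:3
  |U|=4: {4,7,9,10}:1  {5,7,9,10}:1  {6,8,9,10}:6  {7,8,9,10}:4
  |U|=5: {4,5,7,9,10}:2  {4,7,8,9,10}:5  {5,7,8,9,10}:5  {6,7,8,9,10}:10
  |U|=6: {3,4,5,7,9,10}:2  {4,5,7,8,9,10}:12  {4,6,7,8,9,10}:15  {5,6,7,8,9,10}:15
  |U|=7: {2,3,4,5,7,9,10}:2  {3,4,5,7,8,9,10}:14  {4,5,6,7,8,9,10}:42
  |U|=8: {0,2,3,4,5,7,9,10}:2  {1,2,3,4,5,7,9,10}:2  {2,3,4,5,7,8,9,10}:16  {3,4,5,6,7,8,9,10}:56
  |U|=9: {0,1,2,3,4,5,7,9,10}:4  {0,2,3,4,5,7,8,9,10}:18  {1,2,3,4,5,7,8,9,10}:18  {2,3,4,5,6,7,8,9,10}:72
  start at 0(q): 90
  start at 1(t): 90
  start at 6(u): 40
sum over floor = 220

220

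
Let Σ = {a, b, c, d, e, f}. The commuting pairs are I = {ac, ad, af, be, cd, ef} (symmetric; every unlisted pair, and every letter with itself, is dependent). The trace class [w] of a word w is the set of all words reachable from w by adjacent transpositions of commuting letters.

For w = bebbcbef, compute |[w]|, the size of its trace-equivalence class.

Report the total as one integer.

12

piece 0:b — minimal
piece 1:e — minimal
piece 2:b rests on {0:b}
piece 3:b rests on {2:b}
piece 4:c rests on {1:e, 3:b}
piece 5:b rests on {4:c}
piece 6:e rests on {4:c}
piece 7:f rests on {5:b}
minimal pieces: {0:b, 1:e}
ways to finish when only these pieces remain (= sum over removing one remaining piece with nothing left below it):
  1 left: {6}→1  {7}→1
  2 left: {5,7}→1  {6,7}→2
  3 left: {5,6,7}→3
  4 left: {4,5,6,7}→3
  5 left: {1,4,5,6,7}→3  {3,4,5,6,7}→3
  6 left: {1,3,4,5,6,7}→6  {2,3,4,5,6,7}→3
  placing 0:b first → 9 extensions
  placing 1:e first → 3 extensions
total linear extensions = 12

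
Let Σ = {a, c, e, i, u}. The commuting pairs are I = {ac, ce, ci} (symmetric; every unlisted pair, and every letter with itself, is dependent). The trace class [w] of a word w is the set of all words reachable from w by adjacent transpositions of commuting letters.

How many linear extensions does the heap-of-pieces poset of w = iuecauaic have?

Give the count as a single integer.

9

piece 0:i — minimal
piece 1:u rests on {0:i}
piece 2:e rests on {1:u}
piece 3:c rests on {1:u}
piece 4:a rests on {2:e}
piece 5:u rests on {3:c, 4:a}
piece 6:a rests on {5:u}
piece 7:i rests on {6:a}
piece 8:c rests on {5:u}
minimal pieces: {0:i}
ways to finish when only these pieces remain (= sum over removing one remaining piece with nothing left below it):
  1 left: {7}→1  {8}→1
  2 left: {6,7}→1  {7,8}→2
  3 left: {6,7,8}→3
  4 left: {5,6,7,8}→3
  5 left: {3,5,6,7,8}→3  {4,5,6,7,8}→3
  6 left: {2,4,5,6,7,8}→3  {3,4,5,6,7,8}→6
  7 left: {2,3,4,5,6,7,8}→9
  placing 0:i first → 9 extensions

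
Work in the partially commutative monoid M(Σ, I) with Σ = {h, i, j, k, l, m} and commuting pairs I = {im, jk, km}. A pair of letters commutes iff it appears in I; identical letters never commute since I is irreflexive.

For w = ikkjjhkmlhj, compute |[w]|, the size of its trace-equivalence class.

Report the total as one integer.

drop 0:i onto floor
drop 1:k onto {0:i}
drop 2:k onto {1:k}
drop 3:j onto {0:i}
drop 4:j onto {3:j}
drop 5:h onto {2:k, 4:j}
drop 6:k onto {5:h}
drop 7:m onto {5:h}
drop 8:l onto {6:k, 7:m}
drop 9:h onto {8:l}
drop 10:j onto {9:h}
ground layer = {0:i}
drop-orders for the pieces not yet dropped (sum over which currently-grounded one goes next):
  1 to go: {10} 1
  2 to go: {9,10} 1
  3 to go: {8,9,10} 1
  4 to go: {6,8,9,10} 1  {7,8,9,10} 1
  5 to go: {6,7,8,9,10} 2
  6 to go: {5,6,7,8,9,10} 2
  7 to go: {2,5,6,7,8,9,10} 2  {4,5,6,7,8,9,10} 2
  8 to go: {1,2,5,6,7,8,9,10} 2  {2,4,5,6,7,8,9,10} 4  {3,4,5,6,7,8,9,10} 2
  9 to go: {1,2,4,5,6,7,8,9,10} 6  {2,3,4,5,6,7,8,9,10} 6
  if 0:i drops first: 12 orders

12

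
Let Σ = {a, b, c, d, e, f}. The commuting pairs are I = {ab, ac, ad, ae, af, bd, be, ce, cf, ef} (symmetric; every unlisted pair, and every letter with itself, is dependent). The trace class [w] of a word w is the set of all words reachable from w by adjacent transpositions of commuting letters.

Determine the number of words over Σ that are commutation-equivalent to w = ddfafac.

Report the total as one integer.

piece 0:d — minimal
piece 1:d rests on {0:d}
piece 2:f rests on {1:d}
piece 3:a — minimal
piece 4:f rests on {2:f}
piece 5:a rests on {3:a}
piece 6:c rests on {1:d}
minimal pieces: {0:d, 3:a}
ways to finish when only these pieces remain (= sum over removing one remaining piece with nothing left below it):
  1 left: {4}→1  {5}→1  {6}→1
  2 left: {2,4}→1  {3,5}→1  {4,5}→2  {4,6}→2  {5,6}→2
  3 left: {2,4,5}→3  {2,4,6}→3  {3,4,5}→3  {3,5,6}→3  {4,5,6}→6
  4 left: {1,2,4,6}→3  {2,3,4,5}→6  {2,4,5,6}→12  {3,4,5,6}→12
  5 left: {0,1,2,4,6}→3  {1,2,4,5,6}→15  {2,3,4,5,6}→30
  placing 0:d first → 45 extensions
  placing 3:a first → 18 extensions
total linear extensions = 63

63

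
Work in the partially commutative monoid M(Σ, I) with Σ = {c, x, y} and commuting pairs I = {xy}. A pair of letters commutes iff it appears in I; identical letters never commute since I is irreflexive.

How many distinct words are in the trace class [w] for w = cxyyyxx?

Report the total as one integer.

0(c) covers ∅
1(x) covers 0:c
2(y) covers 0:c
3(y) covers 2:y
4(y) covers 3:y
5(x) covers 1:x
6(x) covers 5:x
floor of heap: 0:c
completions by unplaced set U, small U first (add the entries for U minus each lowest piece of U):
  |U|=1: {4}:1  {6}:1
  |U|=2: {3,4}:1  {4,6}:2  {5,6}:1
  |U|=3: {1,5,6}:1  {2,3,4}:1  {3,4,6}:3  {4,5,6}:3
  |U|=4: {1,4,5,6}:4  {2,3,4,6}:4  {3,4,5,6}:6
  |U|=5: {1,3,4,5,6}:10  {2,3,4,5,6}:10
  start at 0(c): 20

20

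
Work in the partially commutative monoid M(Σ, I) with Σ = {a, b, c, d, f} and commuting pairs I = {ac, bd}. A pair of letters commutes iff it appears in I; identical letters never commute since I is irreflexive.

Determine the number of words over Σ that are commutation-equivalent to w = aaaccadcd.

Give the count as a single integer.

15

0(a) covers ∅
1(a) covers 0:a
2(a) covers 1:a
3(c) covers ∅
4(c) covers 3:c
5(a) covers 2:a
6(d) covers 4:c, 5:a
7(c) covers 6:d
8(d) covers 7:c
floor of heap: 0:a, 3:c
completions by unplaced set U, small U first (add the entries for U minus each lowest piece of U):
  |U|=1: {8}:1
  |U|=2: {7,8}:1
  |U|=3: {6,7,8}:1
  |U|=4: {4,6,7,8}:1  {5,6,7,8}:1
  |U|=5: {2,5,6,7,8}:1  {3,4,6,7,8}:1  {4,5,6,7,8}:2
  |U|=6: {1,2,5,6,7,8}:1  {2,4,5,6,7,8}:3  {3,4,5,6,7,8}:3
  |U|=7: {0,1,2,5,6,7,8}:1  {1,2,4,5,6,7,8}:4  {2,3,4,5,6,7,8}:6
  start at 0(a): 10
  start at 3(c): 5
sum over floor = 15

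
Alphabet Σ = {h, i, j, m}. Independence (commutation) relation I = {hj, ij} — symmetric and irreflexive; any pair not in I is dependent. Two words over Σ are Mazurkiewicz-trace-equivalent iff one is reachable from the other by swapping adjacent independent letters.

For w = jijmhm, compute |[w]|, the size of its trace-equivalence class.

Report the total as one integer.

3

#0=j has no predecessor
#1=i has no predecessor
#2=j depends on [0:j]
#3=m depends on [1:i, 2:j]
#4=h depends on [3:m]
#5=m depends on [4:h]
sources: [0:j, 1:i]
N(rest) = Σ N(rest − s) over sources s of rest; N(one piece) = 1:
  size 1 → [5]=1
  size 2 → [4,5]=1
  size 3 → [3,4,5]=1
  size 4 → [1,3,4,5]=1  [2,3,4,5]=1
  first=0(j) contributes 2
  first=1(i) contributes 1
|[w]| = 3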